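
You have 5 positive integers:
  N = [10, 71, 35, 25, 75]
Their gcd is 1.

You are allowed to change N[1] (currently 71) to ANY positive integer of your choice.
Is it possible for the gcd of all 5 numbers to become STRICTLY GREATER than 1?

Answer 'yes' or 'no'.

Answer: yes

Derivation:
Current gcd = 1
gcd of all OTHER numbers (without N[1]=71): gcd([10, 35, 25, 75]) = 5
The new gcd after any change is gcd(5, new_value).
This can be at most 5.
Since 5 > old gcd 1, the gcd CAN increase (e.g., set N[1] = 5).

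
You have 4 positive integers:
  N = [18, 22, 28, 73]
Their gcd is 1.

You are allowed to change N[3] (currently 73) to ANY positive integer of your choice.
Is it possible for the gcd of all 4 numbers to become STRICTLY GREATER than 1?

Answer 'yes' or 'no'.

Answer: yes

Derivation:
Current gcd = 1
gcd of all OTHER numbers (without N[3]=73): gcd([18, 22, 28]) = 2
The new gcd after any change is gcd(2, new_value).
This can be at most 2.
Since 2 > old gcd 1, the gcd CAN increase (e.g., set N[3] = 2).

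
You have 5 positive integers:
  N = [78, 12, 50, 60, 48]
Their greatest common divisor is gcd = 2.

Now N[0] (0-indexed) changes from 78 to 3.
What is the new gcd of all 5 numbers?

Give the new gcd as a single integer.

Answer: 1

Derivation:
Numbers: [78, 12, 50, 60, 48], gcd = 2
Change: index 0, 78 -> 3
gcd of the OTHER numbers (without index 0): gcd([12, 50, 60, 48]) = 2
New gcd = gcd(g_others, new_val) = gcd(2, 3) = 1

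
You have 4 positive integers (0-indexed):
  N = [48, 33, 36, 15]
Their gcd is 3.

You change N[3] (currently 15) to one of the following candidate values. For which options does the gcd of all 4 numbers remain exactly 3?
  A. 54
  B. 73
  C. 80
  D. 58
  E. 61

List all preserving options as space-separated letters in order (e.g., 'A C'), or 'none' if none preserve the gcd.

Old gcd = 3; gcd of others (without N[3]) = 3
New gcd for candidate v: gcd(3, v). Preserves old gcd iff gcd(3, v) = 3.
  Option A: v=54, gcd(3,54)=3 -> preserves
  Option B: v=73, gcd(3,73)=1 -> changes
  Option C: v=80, gcd(3,80)=1 -> changes
  Option D: v=58, gcd(3,58)=1 -> changes
  Option E: v=61, gcd(3,61)=1 -> changes

Answer: A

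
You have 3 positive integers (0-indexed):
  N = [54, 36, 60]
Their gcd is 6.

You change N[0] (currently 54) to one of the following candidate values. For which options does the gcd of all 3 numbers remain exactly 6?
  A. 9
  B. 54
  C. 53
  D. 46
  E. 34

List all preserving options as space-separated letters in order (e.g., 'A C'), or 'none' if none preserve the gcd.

Old gcd = 6; gcd of others (without N[0]) = 12
New gcd for candidate v: gcd(12, v). Preserves old gcd iff gcd(12, v) = 6.
  Option A: v=9, gcd(12,9)=3 -> changes
  Option B: v=54, gcd(12,54)=6 -> preserves
  Option C: v=53, gcd(12,53)=1 -> changes
  Option D: v=46, gcd(12,46)=2 -> changes
  Option E: v=34, gcd(12,34)=2 -> changes

Answer: B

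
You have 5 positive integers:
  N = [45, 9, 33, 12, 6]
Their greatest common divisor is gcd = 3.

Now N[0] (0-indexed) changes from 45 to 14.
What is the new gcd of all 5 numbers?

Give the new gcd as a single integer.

Numbers: [45, 9, 33, 12, 6], gcd = 3
Change: index 0, 45 -> 14
gcd of the OTHER numbers (without index 0): gcd([9, 33, 12, 6]) = 3
New gcd = gcd(g_others, new_val) = gcd(3, 14) = 1

Answer: 1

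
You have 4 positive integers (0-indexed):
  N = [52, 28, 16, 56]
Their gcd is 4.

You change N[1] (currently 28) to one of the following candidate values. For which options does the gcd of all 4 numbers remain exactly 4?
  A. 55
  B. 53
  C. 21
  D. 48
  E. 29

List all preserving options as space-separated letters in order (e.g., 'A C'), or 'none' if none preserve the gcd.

Answer: D

Derivation:
Old gcd = 4; gcd of others (without N[1]) = 4
New gcd for candidate v: gcd(4, v). Preserves old gcd iff gcd(4, v) = 4.
  Option A: v=55, gcd(4,55)=1 -> changes
  Option B: v=53, gcd(4,53)=1 -> changes
  Option C: v=21, gcd(4,21)=1 -> changes
  Option D: v=48, gcd(4,48)=4 -> preserves
  Option E: v=29, gcd(4,29)=1 -> changes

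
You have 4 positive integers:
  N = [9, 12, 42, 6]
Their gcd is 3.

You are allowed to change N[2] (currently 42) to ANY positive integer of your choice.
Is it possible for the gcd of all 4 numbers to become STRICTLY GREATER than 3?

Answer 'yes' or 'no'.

Current gcd = 3
gcd of all OTHER numbers (without N[2]=42): gcd([9, 12, 6]) = 3
The new gcd after any change is gcd(3, new_value).
This can be at most 3.
Since 3 = old gcd 3, the gcd can only stay the same or decrease.

Answer: no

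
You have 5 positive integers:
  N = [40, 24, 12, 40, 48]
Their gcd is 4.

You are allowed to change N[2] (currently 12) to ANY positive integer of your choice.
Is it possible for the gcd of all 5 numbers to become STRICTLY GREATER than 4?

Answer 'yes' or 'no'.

Answer: yes

Derivation:
Current gcd = 4
gcd of all OTHER numbers (without N[2]=12): gcd([40, 24, 40, 48]) = 8
The new gcd after any change is gcd(8, new_value).
This can be at most 8.
Since 8 > old gcd 4, the gcd CAN increase (e.g., set N[2] = 8).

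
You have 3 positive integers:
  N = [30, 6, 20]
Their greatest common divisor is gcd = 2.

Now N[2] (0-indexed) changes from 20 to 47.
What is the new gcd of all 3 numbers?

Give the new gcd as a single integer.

Numbers: [30, 6, 20], gcd = 2
Change: index 2, 20 -> 47
gcd of the OTHER numbers (without index 2): gcd([30, 6]) = 6
New gcd = gcd(g_others, new_val) = gcd(6, 47) = 1

Answer: 1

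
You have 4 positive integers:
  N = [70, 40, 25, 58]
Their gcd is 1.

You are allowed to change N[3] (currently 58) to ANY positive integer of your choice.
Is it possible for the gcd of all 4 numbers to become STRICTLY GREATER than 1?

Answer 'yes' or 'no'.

Answer: yes

Derivation:
Current gcd = 1
gcd of all OTHER numbers (without N[3]=58): gcd([70, 40, 25]) = 5
The new gcd after any change is gcd(5, new_value).
This can be at most 5.
Since 5 > old gcd 1, the gcd CAN increase (e.g., set N[3] = 5).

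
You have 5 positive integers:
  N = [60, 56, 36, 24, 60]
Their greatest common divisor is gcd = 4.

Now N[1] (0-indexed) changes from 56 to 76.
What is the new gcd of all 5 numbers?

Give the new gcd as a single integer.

Answer: 4

Derivation:
Numbers: [60, 56, 36, 24, 60], gcd = 4
Change: index 1, 56 -> 76
gcd of the OTHER numbers (without index 1): gcd([60, 36, 24, 60]) = 12
New gcd = gcd(g_others, new_val) = gcd(12, 76) = 4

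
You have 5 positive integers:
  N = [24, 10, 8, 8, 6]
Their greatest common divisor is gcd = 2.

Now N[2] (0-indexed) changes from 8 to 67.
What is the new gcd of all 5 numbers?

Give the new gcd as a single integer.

Numbers: [24, 10, 8, 8, 6], gcd = 2
Change: index 2, 8 -> 67
gcd of the OTHER numbers (without index 2): gcd([24, 10, 8, 6]) = 2
New gcd = gcd(g_others, new_val) = gcd(2, 67) = 1

Answer: 1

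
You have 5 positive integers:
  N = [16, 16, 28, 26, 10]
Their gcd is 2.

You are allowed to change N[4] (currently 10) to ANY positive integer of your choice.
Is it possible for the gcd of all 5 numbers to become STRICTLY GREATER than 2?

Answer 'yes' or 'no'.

Answer: no

Derivation:
Current gcd = 2
gcd of all OTHER numbers (without N[4]=10): gcd([16, 16, 28, 26]) = 2
The new gcd after any change is gcd(2, new_value).
This can be at most 2.
Since 2 = old gcd 2, the gcd can only stay the same or decrease.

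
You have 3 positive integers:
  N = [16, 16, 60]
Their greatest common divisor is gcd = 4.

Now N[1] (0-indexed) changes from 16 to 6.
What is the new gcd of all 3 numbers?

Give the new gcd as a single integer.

Answer: 2

Derivation:
Numbers: [16, 16, 60], gcd = 4
Change: index 1, 16 -> 6
gcd of the OTHER numbers (without index 1): gcd([16, 60]) = 4
New gcd = gcd(g_others, new_val) = gcd(4, 6) = 2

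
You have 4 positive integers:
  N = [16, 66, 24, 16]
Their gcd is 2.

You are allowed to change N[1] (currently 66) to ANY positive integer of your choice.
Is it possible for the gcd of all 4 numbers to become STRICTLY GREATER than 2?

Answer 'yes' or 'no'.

Answer: yes

Derivation:
Current gcd = 2
gcd of all OTHER numbers (without N[1]=66): gcd([16, 24, 16]) = 8
The new gcd after any change is gcd(8, new_value).
This can be at most 8.
Since 8 > old gcd 2, the gcd CAN increase (e.g., set N[1] = 8).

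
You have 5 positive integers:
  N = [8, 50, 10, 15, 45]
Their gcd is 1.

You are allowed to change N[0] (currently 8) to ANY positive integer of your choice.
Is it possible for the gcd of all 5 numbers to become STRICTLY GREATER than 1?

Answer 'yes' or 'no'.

Current gcd = 1
gcd of all OTHER numbers (without N[0]=8): gcd([50, 10, 15, 45]) = 5
The new gcd after any change is gcd(5, new_value).
This can be at most 5.
Since 5 > old gcd 1, the gcd CAN increase (e.g., set N[0] = 5).

Answer: yes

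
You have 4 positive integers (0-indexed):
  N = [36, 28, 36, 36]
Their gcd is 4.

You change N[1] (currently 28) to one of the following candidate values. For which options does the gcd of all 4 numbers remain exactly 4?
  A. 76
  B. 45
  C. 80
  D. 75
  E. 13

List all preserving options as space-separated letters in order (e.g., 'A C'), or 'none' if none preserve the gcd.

Old gcd = 4; gcd of others (without N[1]) = 36
New gcd for candidate v: gcd(36, v). Preserves old gcd iff gcd(36, v) = 4.
  Option A: v=76, gcd(36,76)=4 -> preserves
  Option B: v=45, gcd(36,45)=9 -> changes
  Option C: v=80, gcd(36,80)=4 -> preserves
  Option D: v=75, gcd(36,75)=3 -> changes
  Option E: v=13, gcd(36,13)=1 -> changes

Answer: A C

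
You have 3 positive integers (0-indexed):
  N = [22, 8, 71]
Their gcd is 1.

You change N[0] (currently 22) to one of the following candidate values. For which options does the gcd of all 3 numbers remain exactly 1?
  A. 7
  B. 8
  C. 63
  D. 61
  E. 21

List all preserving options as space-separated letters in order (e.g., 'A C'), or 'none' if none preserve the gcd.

Old gcd = 1; gcd of others (without N[0]) = 1
New gcd for candidate v: gcd(1, v). Preserves old gcd iff gcd(1, v) = 1.
  Option A: v=7, gcd(1,7)=1 -> preserves
  Option B: v=8, gcd(1,8)=1 -> preserves
  Option C: v=63, gcd(1,63)=1 -> preserves
  Option D: v=61, gcd(1,61)=1 -> preserves
  Option E: v=21, gcd(1,21)=1 -> preserves

Answer: A B C D E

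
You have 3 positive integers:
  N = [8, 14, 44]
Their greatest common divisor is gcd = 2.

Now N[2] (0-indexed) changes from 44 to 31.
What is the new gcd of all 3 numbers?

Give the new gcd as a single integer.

Answer: 1

Derivation:
Numbers: [8, 14, 44], gcd = 2
Change: index 2, 44 -> 31
gcd of the OTHER numbers (without index 2): gcd([8, 14]) = 2
New gcd = gcd(g_others, new_val) = gcd(2, 31) = 1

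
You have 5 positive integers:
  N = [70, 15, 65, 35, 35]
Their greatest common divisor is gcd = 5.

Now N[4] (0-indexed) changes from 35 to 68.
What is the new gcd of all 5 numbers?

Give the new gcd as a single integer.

Answer: 1

Derivation:
Numbers: [70, 15, 65, 35, 35], gcd = 5
Change: index 4, 35 -> 68
gcd of the OTHER numbers (without index 4): gcd([70, 15, 65, 35]) = 5
New gcd = gcd(g_others, new_val) = gcd(5, 68) = 1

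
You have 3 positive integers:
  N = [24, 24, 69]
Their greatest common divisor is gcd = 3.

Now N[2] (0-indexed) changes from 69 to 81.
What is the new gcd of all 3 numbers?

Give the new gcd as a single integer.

Answer: 3

Derivation:
Numbers: [24, 24, 69], gcd = 3
Change: index 2, 69 -> 81
gcd of the OTHER numbers (without index 2): gcd([24, 24]) = 24
New gcd = gcd(g_others, new_val) = gcd(24, 81) = 3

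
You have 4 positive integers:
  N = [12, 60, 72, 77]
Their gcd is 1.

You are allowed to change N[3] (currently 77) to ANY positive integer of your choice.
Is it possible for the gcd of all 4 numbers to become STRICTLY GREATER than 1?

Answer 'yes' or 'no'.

Current gcd = 1
gcd of all OTHER numbers (without N[3]=77): gcd([12, 60, 72]) = 12
The new gcd after any change is gcd(12, new_value).
This can be at most 12.
Since 12 > old gcd 1, the gcd CAN increase (e.g., set N[3] = 12).

Answer: yes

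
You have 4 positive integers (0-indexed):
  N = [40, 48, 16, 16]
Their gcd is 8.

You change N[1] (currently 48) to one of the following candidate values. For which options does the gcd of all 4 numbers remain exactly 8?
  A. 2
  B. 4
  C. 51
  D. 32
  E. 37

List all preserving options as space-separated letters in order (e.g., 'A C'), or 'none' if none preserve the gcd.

Answer: D

Derivation:
Old gcd = 8; gcd of others (without N[1]) = 8
New gcd for candidate v: gcd(8, v). Preserves old gcd iff gcd(8, v) = 8.
  Option A: v=2, gcd(8,2)=2 -> changes
  Option B: v=4, gcd(8,4)=4 -> changes
  Option C: v=51, gcd(8,51)=1 -> changes
  Option D: v=32, gcd(8,32)=8 -> preserves
  Option E: v=37, gcd(8,37)=1 -> changes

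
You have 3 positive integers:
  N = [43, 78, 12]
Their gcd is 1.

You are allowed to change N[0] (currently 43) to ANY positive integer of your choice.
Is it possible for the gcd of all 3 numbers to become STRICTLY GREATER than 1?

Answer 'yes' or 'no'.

Current gcd = 1
gcd of all OTHER numbers (without N[0]=43): gcd([78, 12]) = 6
The new gcd after any change is gcd(6, new_value).
This can be at most 6.
Since 6 > old gcd 1, the gcd CAN increase (e.g., set N[0] = 6).

Answer: yes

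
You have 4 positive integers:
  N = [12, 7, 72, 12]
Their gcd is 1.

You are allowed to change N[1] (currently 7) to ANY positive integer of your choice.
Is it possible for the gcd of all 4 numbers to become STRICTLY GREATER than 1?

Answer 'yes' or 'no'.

Current gcd = 1
gcd of all OTHER numbers (without N[1]=7): gcd([12, 72, 12]) = 12
The new gcd after any change is gcd(12, new_value).
This can be at most 12.
Since 12 > old gcd 1, the gcd CAN increase (e.g., set N[1] = 12).

Answer: yes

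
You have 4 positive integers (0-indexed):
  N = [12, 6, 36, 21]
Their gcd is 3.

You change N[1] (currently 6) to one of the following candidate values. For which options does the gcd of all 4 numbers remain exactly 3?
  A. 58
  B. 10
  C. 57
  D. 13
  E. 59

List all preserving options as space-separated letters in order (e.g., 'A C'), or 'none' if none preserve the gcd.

Old gcd = 3; gcd of others (without N[1]) = 3
New gcd for candidate v: gcd(3, v). Preserves old gcd iff gcd(3, v) = 3.
  Option A: v=58, gcd(3,58)=1 -> changes
  Option B: v=10, gcd(3,10)=1 -> changes
  Option C: v=57, gcd(3,57)=3 -> preserves
  Option D: v=13, gcd(3,13)=1 -> changes
  Option E: v=59, gcd(3,59)=1 -> changes

Answer: C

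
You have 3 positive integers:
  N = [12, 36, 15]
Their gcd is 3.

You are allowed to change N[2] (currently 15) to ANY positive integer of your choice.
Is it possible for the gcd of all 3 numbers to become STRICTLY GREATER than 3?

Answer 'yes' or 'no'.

Current gcd = 3
gcd of all OTHER numbers (without N[2]=15): gcd([12, 36]) = 12
The new gcd after any change is gcd(12, new_value).
This can be at most 12.
Since 12 > old gcd 3, the gcd CAN increase (e.g., set N[2] = 12).

Answer: yes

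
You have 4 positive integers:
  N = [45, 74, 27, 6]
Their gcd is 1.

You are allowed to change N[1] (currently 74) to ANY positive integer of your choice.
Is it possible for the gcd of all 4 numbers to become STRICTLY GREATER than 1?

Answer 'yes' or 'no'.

Current gcd = 1
gcd of all OTHER numbers (without N[1]=74): gcd([45, 27, 6]) = 3
The new gcd after any change is gcd(3, new_value).
This can be at most 3.
Since 3 > old gcd 1, the gcd CAN increase (e.g., set N[1] = 3).

Answer: yes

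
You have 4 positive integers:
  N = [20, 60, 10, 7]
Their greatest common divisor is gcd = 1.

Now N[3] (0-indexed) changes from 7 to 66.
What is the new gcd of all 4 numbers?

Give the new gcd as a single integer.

Answer: 2

Derivation:
Numbers: [20, 60, 10, 7], gcd = 1
Change: index 3, 7 -> 66
gcd of the OTHER numbers (without index 3): gcd([20, 60, 10]) = 10
New gcd = gcd(g_others, new_val) = gcd(10, 66) = 2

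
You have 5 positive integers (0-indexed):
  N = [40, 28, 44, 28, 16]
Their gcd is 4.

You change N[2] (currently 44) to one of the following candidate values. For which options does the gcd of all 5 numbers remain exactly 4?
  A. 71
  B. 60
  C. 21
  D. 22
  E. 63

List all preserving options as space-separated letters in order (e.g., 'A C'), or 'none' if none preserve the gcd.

Old gcd = 4; gcd of others (without N[2]) = 4
New gcd for candidate v: gcd(4, v). Preserves old gcd iff gcd(4, v) = 4.
  Option A: v=71, gcd(4,71)=1 -> changes
  Option B: v=60, gcd(4,60)=4 -> preserves
  Option C: v=21, gcd(4,21)=1 -> changes
  Option D: v=22, gcd(4,22)=2 -> changes
  Option E: v=63, gcd(4,63)=1 -> changes

Answer: B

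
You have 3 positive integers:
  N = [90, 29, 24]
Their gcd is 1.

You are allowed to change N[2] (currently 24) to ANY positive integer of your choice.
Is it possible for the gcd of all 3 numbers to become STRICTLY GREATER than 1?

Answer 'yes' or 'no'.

Current gcd = 1
gcd of all OTHER numbers (without N[2]=24): gcd([90, 29]) = 1
The new gcd after any change is gcd(1, new_value).
This can be at most 1.
Since 1 = old gcd 1, the gcd can only stay the same or decrease.

Answer: no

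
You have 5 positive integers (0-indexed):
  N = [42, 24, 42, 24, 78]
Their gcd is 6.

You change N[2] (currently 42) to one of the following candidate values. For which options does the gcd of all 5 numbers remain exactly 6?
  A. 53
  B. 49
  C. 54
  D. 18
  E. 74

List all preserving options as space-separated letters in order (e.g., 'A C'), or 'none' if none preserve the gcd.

Answer: C D

Derivation:
Old gcd = 6; gcd of others (without N[2]) = 6
New gcd for candidate v: gcd(6, v). Preserves old gcd iff gcd(6, v) = 6.
  Option A: v=53, gcd(6,53)=1 -> changes
  Option B: v=49, gcd(6,49)=1 -> changes
  Option C: v=54, gcd(6,54)=6 -> preserves
  Option D: v=18, gcd(6,18)=6 -> preserves
  Option E: v=74, gcd(6,74)=2 -> changes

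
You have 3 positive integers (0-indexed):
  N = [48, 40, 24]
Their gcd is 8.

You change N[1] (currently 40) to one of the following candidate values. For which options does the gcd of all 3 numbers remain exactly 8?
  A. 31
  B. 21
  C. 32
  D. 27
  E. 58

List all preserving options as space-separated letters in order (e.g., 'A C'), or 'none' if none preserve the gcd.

Answer: C

Derivation:
Old gcd = 8; gcd of others (without N[1]) = 24
New gcd for candidate v: gcd(24, v). Preserves old gcd iff gcd(24, v) = 8.
  Option A: v=31, gcd(24,31)=1 -> changes
  Option B: v=21, gcd(24,21)=3 -> changes
  Option C: v=32, gcd(24,32)=8 -> preserves
  Option D: v=27, gcd(24,27)=3 -> changes
  Option E: v=58, gcd(24,58)=2 -> changes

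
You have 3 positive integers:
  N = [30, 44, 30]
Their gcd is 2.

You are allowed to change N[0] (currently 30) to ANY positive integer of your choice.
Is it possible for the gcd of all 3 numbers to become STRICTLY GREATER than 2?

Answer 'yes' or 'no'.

Current gcd = 2
gcd of all OTHER numbers (without N[0]=30): gcd([44, 30]) = 2
The new gcd after any change is gcd(2, new_value).
This can be at most 2.
Since 2 = old gcd 2, the gcd can only stay the same or decrease.

Answer: no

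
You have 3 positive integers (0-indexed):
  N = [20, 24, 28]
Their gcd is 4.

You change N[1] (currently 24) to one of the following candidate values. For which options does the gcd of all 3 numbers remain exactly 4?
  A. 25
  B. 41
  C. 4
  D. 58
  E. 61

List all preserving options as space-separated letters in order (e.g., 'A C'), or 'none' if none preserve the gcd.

Answer: C

Derivation:
Old gcd = 4; gcd of others (without N[1]) = 4
New gcd for candidate v: gcd(4, v). Preserves old gcd iff gcd(4, v) = 4.
  Option A: v=25, gcd(4,25)=1 -> changes
  Option B: v=41, gcd(4,41)=1 -> changes
  Option C: v=4, gcd(4,4)=4 -> preserves
  Option D: v=58, gcd(4,58)=2 -> changes
  Option E: v=61, gcd(4,61)=1 -> changes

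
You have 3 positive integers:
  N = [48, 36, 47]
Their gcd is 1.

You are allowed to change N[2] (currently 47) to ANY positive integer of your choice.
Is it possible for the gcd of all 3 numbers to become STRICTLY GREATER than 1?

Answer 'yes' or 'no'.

Answer: yes

Derivation:
Current gcd = 1
gcd of all OTHER numbers (without N[2]=47): gcd([48, 36]) = 12
The new gcd after any change is gcd(12, new_value).
This can be at most 12.
Since 12 > old gcd 1, the gcd CAN increase (e.g., set N[2] = 12).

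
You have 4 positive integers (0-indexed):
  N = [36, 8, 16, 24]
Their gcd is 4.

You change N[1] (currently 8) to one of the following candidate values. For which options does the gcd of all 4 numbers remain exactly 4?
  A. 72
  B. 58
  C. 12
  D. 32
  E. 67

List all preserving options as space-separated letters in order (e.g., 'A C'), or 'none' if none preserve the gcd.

Old gcd = 4; gcd of others (without N[1]) = 4
New gcd for candidate v: gcd(4, v). Preserves old gcd iff gcd(4, v) = 4.
  Option A: v=72, gcd(4,72)=4 -> preserves
  Option B: v=58, gcd(4,58)=2 -> changes
  Option C: v=12, gcd(4,12)=4 -> preserves
  Option D: v=32, gcd(4,32)=4 -> preserves
  Option E: v=67, gcd(4,67)=1 -> changes

Answer: A C D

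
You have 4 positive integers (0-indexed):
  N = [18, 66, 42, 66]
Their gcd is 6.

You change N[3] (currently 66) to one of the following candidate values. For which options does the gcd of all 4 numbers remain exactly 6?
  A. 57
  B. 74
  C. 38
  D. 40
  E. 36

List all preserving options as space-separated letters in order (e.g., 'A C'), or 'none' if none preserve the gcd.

Old gcd = 6; gcd of others (without N[3]) = 6
New gcd for candidate v: gcd(6, v). Preserves old gcd iff gcd(6, v) = 6.
  Option A: v=57, gcd(6,57)=3 -> changes
  Option B: v=74, gcd(6,74)=2 -> changes
  Option C: v=38, gcd(6,38)=2 -> changes
  Option D: v=40, gcd(6,40)=2 -> changes
  Option E: v=36, gcd(6,36)=6 -> preserves

Answer: E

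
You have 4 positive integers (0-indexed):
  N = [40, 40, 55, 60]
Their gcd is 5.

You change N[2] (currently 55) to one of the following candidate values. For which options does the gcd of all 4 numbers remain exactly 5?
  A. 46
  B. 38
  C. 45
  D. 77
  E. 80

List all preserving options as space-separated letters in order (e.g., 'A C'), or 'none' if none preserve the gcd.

Old gcd = 5; gcd of others (without N[2]) = 20
New gcd for candidate v: gcd(20, v). Preserves old gcd iff gcd(20, v) = 5.
  Option A: v=46, gcd(20,46)=2 -> changes
  Option B: v=38, gcd(20,38)=2 -> changes
  Option C: v=45, gcd(20,45)=5 -> preserves
  Option D: v=77, gcd(20,77)=1 -> changes
  Option E: v=80, gcd(20,80)=20 -> changes

Answer: C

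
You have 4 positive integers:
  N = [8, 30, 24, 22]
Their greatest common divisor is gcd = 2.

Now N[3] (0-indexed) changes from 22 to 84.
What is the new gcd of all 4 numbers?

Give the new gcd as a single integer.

Numbers: [8, 30, 24, 22], gcd = 2
Change: index 3, 22 -> 84
gcd of the OTHER numbers (without index 3): gcd([8, 30, 24]) = 2
New gcd = gcd(g_others, new_val) = gcd(2, 84) = 2

Answer: 2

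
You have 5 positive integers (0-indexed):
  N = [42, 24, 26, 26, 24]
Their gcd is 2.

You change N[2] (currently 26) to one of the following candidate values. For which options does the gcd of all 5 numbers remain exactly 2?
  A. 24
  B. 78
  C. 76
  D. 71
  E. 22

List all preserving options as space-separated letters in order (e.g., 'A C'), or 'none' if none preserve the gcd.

Answer: A B C E

Derivation:
Old gcd = 2; gcd of others (without N[2]) = 2
New gcd for candidate v: gcd(2, v). Preserves old gcd iff gcd(2, v) = 2.
  Option A: v=24, gcd(2,24)=2 -> preserves
  Option B: v=78, gcd(2,78)=2 -> preserves
  Option C: v=76, gcd(2,76)=2 -> preserves
  Option D: v=71, gcd(2,71)=1 -> changes
  Option E: v=22, gcd(2,22)=2 -> preserves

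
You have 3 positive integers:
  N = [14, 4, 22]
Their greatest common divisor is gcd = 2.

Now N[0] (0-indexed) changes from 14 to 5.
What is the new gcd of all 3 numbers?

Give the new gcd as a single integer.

Answer: 1

Derivation:
Numbers: [14, 4, 22], gcd = 2
Change: index 0, 14 -> 5
gcd of the OTHER numbers (without index 0): gcd([4, 22]) = 2
New gcd = gcd(g_others, new_val) = gcd(2, 5) = 1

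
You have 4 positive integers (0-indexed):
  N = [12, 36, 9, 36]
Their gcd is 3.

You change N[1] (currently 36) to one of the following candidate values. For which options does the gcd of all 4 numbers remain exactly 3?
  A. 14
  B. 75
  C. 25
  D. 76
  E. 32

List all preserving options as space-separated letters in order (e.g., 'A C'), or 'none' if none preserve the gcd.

Old gcd = 3; gcd of others (without N[1]) = 3
New gcd for candidate v: gcd(3, v). Preserves old gcd iff gcd(3, v) = 3.
  Option A: v=14, gcd(3,14)=1 -> changes
  Option B: v=75, gcd(3,75)=3 -> preserves
  Option C: v=25, gcd(3,25)=1 -> changes
  Option D: v=76, gcd(3,76)=1 -> changes
  Option E: v=32, gcd(3,32)=1 -> changes

Answer: B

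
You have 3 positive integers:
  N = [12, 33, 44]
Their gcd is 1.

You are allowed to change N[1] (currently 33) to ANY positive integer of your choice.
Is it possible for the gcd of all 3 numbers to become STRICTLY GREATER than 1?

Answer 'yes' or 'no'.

Current gcd = 1
gcd of all OTHER numbers (without N[1]=33): gcd([12, 44]) = 4
The new gcd after any change is gcd(4, new_value).
This can be at most 4.
Since 4 > old gcd 1, the gcd CAN increase (e.g., set N[1] = 4).

Answer: yes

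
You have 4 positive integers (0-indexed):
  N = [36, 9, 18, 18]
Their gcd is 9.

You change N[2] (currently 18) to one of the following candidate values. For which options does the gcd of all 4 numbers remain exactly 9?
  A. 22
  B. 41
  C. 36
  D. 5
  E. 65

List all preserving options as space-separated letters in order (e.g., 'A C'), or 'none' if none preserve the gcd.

Old gcd = 9; gcd of others (without N[2]) = 9
New gcd for candidate v: gcd(9, v). Preserves old gcd iff gcd(9, v) = 9.
  Option A: v=22, gcd(9,22)=1 -> changes
  Option B: v=41, gcd(9,41)=1 -> changes
  Option C: v=36, gcd(9,36)=9 -> preserves
  Option D: v=5, gcd(9,5)=1 -> changes
  Option E: v=65, gcd(9,65)=1 -> changes

Answer: C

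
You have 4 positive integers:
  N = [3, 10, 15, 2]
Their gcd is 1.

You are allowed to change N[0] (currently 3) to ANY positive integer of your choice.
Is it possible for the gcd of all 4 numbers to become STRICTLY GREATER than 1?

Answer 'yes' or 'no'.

Answer: no

Derivation:
Current gcd = 1
gcd of all OTHER numbers (without N[0]=3): gcd([10, 15, 2]) = 1
The new gcd after any change is gcd(1, new_value).
This can be at most 1.
Since 1 = old gcd 1, the gcd can only stay the same or decrease.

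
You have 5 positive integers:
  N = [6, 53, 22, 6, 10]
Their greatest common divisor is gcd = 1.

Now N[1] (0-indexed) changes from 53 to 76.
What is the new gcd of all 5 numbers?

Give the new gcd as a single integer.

Numbers: [6, 53, 22, 6, 10], gcd = 1
Change: index 1, 53 -> 76
gcd of the OTHER numbers (without index 1): gcd([6, 22, 6, 10]) = 2
New gcd = gcd(g_others, new_val) = gcd(2, 76) = 2

Answer: 2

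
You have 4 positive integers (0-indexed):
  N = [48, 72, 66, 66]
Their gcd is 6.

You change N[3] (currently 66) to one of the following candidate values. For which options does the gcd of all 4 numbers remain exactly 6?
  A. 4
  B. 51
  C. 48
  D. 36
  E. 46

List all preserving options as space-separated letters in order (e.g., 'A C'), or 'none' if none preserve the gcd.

Old gcd = 6; gcd of others (without N[3]) = 6
New gcd for candidate v: gcd(6, v). Preserves old gcd iff gcd(6, v) = 6.
  Option A: v=4, gcd(6,4)=2 -> changes
  Option B: v=51, gcd(6,51)=3 -> changes
  Option C: v=48, gcd(6,48)=6 -> preserves
  Option D: v=36, gcd(6,36)=6 -> preserves
  Option E: v=46, gcd(6,46)=2 -> changes

Answer: C D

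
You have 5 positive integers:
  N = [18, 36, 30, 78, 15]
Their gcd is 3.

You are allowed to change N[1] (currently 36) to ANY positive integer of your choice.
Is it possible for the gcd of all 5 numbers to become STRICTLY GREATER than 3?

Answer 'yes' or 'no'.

Answer: no

Derivation:
Current gcd = 3
gcd of all OTHER numbers (without N[1]=36): gcd([18, 30, 78, 15]) = 3
The new gcd after any change is gcd(3, new_value).
This can be at most 3.
Since 3 = old gcd 3, the gcd can only stay the same or decrease.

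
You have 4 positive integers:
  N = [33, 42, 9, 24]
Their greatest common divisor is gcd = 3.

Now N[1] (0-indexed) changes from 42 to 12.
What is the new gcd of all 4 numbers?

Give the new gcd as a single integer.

Answer: 3

Derivation:
Numbers: [33, 42, 9, 24], gcd = 3
Change: index 1, 42 -> 12
gcd of the OTHER numbers (without index 1): gcd([33, 9, 24]) = 3
New gcd = gcd(g_others, new_val) = gcd(3, 12) = 3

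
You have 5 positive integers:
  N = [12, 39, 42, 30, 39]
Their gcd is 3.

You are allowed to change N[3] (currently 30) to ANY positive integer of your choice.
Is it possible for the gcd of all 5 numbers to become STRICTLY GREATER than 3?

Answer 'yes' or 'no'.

Answer: no

Derivation:
Current gcd = 3
gcd of all OTHER numbers (without N[3]=30): gcd([12, 39, 42, 39]) = 3
The new gcd after any change is gcd(3, new_value).
This can be at most 3.
Since 3 = old gcd 3, the gcd can only stay the same or decrease.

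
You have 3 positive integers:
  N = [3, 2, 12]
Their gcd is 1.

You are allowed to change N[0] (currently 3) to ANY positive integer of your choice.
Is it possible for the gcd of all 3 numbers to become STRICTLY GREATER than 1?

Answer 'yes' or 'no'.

Answer: yes

Derivation:
Current gcd = 1
gcd of all OTHER numbers (without N[0]=3): gcd([2, 12]) = 2
The new gcd after any change is gcd(2, new_value).
This can be at most 2.
Since 2 > old gcd 1, the gcd CAN increase (e.g., set N[0] = 2).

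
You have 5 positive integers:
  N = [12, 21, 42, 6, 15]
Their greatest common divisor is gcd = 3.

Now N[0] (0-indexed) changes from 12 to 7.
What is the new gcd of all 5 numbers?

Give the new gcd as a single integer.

Numbers: [12, 21, 42, 6, 15], gcd = 3
Change: index 0, 12 -> 7
gcd of the OTHER numbers (without index 0): gcd([21, 42, 6, 15]) = 3
New gcd = gcd(g_others, new_val) = gcd(3, 7) = 1

Answer: 1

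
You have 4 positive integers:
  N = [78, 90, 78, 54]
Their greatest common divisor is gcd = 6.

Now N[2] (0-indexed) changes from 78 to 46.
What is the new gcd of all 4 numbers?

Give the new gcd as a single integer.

Answer: 2

Derivation:
Numbers: [78, 90, 78, 54], gcd = 6
Change: index 2, 78 -> 46
gcd of the OTHER numbers (without index 2): gcd([78, 90, 54]) = 6
New gcd = gcd(g_others, new_val) = gcd(6, 46) = 2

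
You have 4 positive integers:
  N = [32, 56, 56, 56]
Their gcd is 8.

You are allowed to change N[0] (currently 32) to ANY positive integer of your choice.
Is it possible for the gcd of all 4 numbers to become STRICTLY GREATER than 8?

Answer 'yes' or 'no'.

Current gcd = 8
gcd of all OTHER numbers (without N[0]=32): gcd([56, 56, 56]) = 56
The new gcd after any change is gcd(56, new_value).
This can be at most 56.
Since 56 > old gcd 8, the gcd CAN increase (e.g., set N[0] = 56).

Answer: yes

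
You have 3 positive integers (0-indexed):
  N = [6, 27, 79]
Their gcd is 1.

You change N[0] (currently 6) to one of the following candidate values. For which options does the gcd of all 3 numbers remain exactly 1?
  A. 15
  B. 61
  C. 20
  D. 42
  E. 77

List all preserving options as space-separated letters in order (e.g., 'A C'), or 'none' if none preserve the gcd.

Old gcd = 1; gcd of others (without N[0]) = 1
New gcd for candidate v: gcd(1, v). Preserves old gcd iff gcd(1, v) = 1.
  Option A: v=15, gcd(1,15)=1 -> preserves
  Option B: v=61, gcd(1,61)=1 -> preserves
  Option C: v=20, gcd(1,20)=1 -> preserves
  Option D: v=42, gcd(1,42)=1 -> preserves
  Option E: v=77, gcd(1,77)=1 -> preserves

Answer: A B C D E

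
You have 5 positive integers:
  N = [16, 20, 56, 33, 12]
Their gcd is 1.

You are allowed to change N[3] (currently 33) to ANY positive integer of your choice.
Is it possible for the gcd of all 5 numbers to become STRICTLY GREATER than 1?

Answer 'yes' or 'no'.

Answer: yes

Derivation:
Current gcd = 1
gcd of all OTHER numbers (without N[3]=33): gcd([16, 20, 56, 12]) = 4
The new gcd after any change is gcd(4, new_value).
This can be at most 4.
Since 4 > old gcd 1, the gcd CAN increase (e.g., set N[3] = 4).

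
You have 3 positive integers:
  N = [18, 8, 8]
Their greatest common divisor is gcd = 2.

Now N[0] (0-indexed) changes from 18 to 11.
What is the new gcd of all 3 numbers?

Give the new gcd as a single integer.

Numbers: [18, 8, 8], gcd = 2
Change: index 0, 18 -> 11
gcd of the OTHER numbers (without index 0): gcd([8, 8]) = 8
New gcd = gcd(g_others, new_val) = gcd(8, 11) = 1

Answer: 1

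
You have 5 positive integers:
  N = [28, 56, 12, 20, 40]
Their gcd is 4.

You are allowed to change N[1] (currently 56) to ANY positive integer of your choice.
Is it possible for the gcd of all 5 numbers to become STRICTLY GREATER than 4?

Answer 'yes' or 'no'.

Answer: no

Derivation:
Current gcd = 4
gcd of all OTHER numbers (without N[1]=56): gcd([28, 12, 20, 40]) = 4
The new gcd after any change is gcd(4, new_value).
This can be at most 4.
Since 4 = old gcd 4, the gcd can only stay the same or decrease.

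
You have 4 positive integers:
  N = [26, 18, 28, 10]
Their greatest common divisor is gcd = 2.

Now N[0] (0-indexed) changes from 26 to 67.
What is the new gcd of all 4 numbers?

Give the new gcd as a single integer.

Answer: 1

Derivation:
Numbers: [26, 18, 28, 10], gcd = 2
Change: index 0, 26 -> 67
gcd of the OTHER numbers (without index 0): gcd([18, 28, 10]) = 2
New gcd = gcd(g_others, new_val) = gcd(2, 67) = 1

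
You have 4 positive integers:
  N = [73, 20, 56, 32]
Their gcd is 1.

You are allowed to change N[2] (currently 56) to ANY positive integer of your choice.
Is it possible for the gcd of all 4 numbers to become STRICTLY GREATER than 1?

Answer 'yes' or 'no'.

Answer: no

Derivation:
Current gcd = 1
gcd of all OTHER numbers (without N[2]=56): gcd([73, 20, 32]) = 1
The new gcd after any change is gcd(1, new_value).
This can be at most 1.
Since 1 = old gcd 1, the gcd can only stay the same or decrease.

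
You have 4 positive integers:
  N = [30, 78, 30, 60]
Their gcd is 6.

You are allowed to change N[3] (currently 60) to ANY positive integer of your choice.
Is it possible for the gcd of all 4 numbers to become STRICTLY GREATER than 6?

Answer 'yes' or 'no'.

Current gcd = 6
gcd of all OTHER numbers (without N[3]=60): gcd([30, 78, 30]) = 6
The new gcd after any change is gcd(6, new_value).
This can be at most 6.
Since 6 = old gcd 6, the gcd can only stay the same or decrease.

Answer: no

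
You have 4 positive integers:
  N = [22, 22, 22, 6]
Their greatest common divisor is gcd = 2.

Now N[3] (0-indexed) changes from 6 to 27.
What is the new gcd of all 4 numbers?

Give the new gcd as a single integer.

Numbers: [22, 22, 22, 6], gcd = 2
Change: index 3, 6 -> 27
gcd of the OTHER numbers (without index 3): gcd([22, 22, 22]) = 22
New gcd = gcd(g_others, new_val) = gcd(22, 27) = 1

Answer: 1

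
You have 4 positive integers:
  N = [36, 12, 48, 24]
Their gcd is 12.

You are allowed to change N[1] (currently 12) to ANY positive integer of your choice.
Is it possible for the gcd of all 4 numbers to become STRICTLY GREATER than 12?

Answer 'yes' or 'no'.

Current gcd = 12
gcd of all OTHER numbers (without N[1]=12): gcd([36, 48, 24]) = 12
The new gcd after any change is gcd(12, new_value).
This can be at most 12.
Since 12 = old gcd 12, the gcd can only stay the same or decrease.

Answer: no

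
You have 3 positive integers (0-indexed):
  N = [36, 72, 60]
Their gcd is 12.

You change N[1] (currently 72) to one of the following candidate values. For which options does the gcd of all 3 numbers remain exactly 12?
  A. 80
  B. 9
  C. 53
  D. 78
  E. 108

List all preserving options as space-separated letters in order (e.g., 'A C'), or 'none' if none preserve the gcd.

Old gcd = 12; gcd of others (without N[1]) = 12
New gcd for candidate v: gcd(12, v). Preserves old gcd iff gcd(12, v) = 12.
  Option A: v=80, gcd(12,80)=4 -> changes
  Option B: v=9, gcd(12,9)=3 -> changes
  Option C: v=53, gcd(12,53)=1 -> changes
  Option D: v=78, gcd(12,78)=6 -> changes
  Option E: v=108, gcd(12,108)=12 -> preserves

Answer: E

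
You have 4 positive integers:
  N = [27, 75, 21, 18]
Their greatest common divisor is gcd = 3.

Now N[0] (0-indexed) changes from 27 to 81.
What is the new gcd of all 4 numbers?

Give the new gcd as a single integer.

Answer: 3

Derivation:
Numbers: [27, 75, 21, 18], gcd = 3
Change: index 0, 27 -> 81
gcd of the OTHER numbers (without index 0): gcd([75, 21, 18]) = 3
New gcd = gcd(g_others, new_val) = gcd(3, 81) = 3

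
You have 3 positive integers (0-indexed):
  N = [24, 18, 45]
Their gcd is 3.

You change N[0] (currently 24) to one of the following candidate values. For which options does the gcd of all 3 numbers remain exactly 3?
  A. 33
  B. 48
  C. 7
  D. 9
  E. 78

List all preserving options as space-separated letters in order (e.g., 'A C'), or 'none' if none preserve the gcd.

Answer: A B E

Derivation:
Old gcd = 3; gcd of others (without N[0]) = 9
New gcd for candidate v: gcd(9, v). Preserves old gcd iff gcd(9, v) = 3.
  Option A: v=33, gcd(9,33)=3 -> preserves
  Option B: v=48, gcd(9,48)=3 -> preserves
  Option C: v=7, gcd(9,7)=1 -> changes
  Option D: v=9, gcd(9,9)=9 -> changes
  Option E: v=78, gcd(9,78)=3 -> preserves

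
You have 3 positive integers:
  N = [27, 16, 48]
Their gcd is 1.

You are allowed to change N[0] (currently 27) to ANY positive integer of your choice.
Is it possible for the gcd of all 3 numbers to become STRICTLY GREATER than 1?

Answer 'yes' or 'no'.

Current gcd = 1
gcd of all OTHER numbers (without N[0]=27): gcd([16, 48]) = 16
The new gcd after any change is gcd(16, new_value).
This can be at most 16.
Since 16 > old gcd 1, the gcd CAN increase (e.g., set N[0] = 16).

Answer: yes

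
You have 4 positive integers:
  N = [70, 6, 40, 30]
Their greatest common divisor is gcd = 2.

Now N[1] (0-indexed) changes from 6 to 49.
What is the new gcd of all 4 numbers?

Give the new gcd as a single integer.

Numbers: [70, 6, 40, 30], gcd = 2
Change: index 1, 6 -> 49
gcd of the OTHER numbers (without index 1): gcd([70, 40, 30]) = 10
New gcd = gcd(g_others, new_val) = gcd(10, 49) = 1

Answer: 1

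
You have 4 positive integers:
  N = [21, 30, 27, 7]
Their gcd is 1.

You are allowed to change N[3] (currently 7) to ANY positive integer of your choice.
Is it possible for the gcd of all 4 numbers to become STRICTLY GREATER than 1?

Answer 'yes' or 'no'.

Answer: yes

Derivation:
Current gcd = 1
gcd of all OTHER numbers (without N[3]=7): gcd([21, 30, 27]) = 3
The new gcd after any change is gcd(3, new_value).
This can be at most 3.
Since 3 > old gcd 1, the gcd CAN increase (e.g., set N[3] = 3).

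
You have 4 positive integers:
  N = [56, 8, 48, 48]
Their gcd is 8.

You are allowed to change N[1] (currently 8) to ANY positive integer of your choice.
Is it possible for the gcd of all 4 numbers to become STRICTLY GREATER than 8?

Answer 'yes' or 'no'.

Current gcd = 8
gcd of all OTHER numbers (without N[1]=8): gcd([56, 48, 48]) = 8
The new gcd after any change is gcd(8, new_value).
This can be at most 8.
Since 8 = old gcd 8, the gcd can only stay the same or decrease.

Answer: no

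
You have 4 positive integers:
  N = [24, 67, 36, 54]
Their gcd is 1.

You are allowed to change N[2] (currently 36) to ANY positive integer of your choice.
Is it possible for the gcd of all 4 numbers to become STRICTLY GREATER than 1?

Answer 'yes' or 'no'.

Current gcd = 1
gcd of all OTHER numbers (without N[2]=36): gcd([24, 67, 54]) = 1
The new gcd after any change is gcd(1, new_value).
This can be at most 1.
Since 1 = old gcd 1, the gcd can only stay the same or decrease.

Answer: no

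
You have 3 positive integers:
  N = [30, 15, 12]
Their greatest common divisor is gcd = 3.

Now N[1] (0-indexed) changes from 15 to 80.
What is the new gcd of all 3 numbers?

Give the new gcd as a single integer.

Numbers: [30, 15, 12], gcd = 3
Change: index 1, 15 -> 80
gcd of the OTHER numbers (without index 1): gcd([30, 12]) = 6
New gcd = gcd(g_others, new_val) = gcd(6, 80) = 2

Answer: 2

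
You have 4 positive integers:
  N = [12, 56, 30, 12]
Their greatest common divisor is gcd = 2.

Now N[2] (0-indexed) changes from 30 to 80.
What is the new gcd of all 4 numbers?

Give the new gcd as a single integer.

Numbers: [12, 56, 30, 12], gcd = 2
Change: index 2, 30 -> 80
gcd of the OTHER numbers (without index 2): gcd([12, 56, 12]) = 4
New gcd = gcd(g_others, new_val) = gcd(4, 80) = 4

Answer: 4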